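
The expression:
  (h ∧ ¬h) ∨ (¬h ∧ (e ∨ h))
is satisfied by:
  {e: True, h: False}


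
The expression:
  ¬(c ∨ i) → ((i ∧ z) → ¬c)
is always true.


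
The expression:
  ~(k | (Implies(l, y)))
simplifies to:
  l & ~k & ~y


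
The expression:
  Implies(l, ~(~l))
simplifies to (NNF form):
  True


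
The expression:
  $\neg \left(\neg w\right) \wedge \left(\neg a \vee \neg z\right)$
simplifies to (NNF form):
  $w \wedge \left(\neg a \vee \neg z\right)$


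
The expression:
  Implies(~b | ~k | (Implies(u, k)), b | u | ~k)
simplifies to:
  b | u | ~k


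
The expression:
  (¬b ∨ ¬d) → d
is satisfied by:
  {d: True}


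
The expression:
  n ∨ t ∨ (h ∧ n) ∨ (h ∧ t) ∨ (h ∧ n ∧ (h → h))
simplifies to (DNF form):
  n ∨ t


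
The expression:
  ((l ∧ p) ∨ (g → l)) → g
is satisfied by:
  {g: True}


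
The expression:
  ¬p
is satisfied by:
  {p: False}


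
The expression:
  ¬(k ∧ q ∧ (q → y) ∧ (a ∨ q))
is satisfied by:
  {k: False, q: False, y: False}
  {y: True, k: False, q: False}
  {q: True, k: False, y: False}
  {y: True, q: True, k: False}
  {k: True, y: False, q: False}
  {y: True, k: True, q: False}
  {q: True, k: True, y: False}


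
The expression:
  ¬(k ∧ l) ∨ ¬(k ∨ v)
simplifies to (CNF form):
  ¬k ∨ ¬l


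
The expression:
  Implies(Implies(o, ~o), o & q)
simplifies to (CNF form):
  o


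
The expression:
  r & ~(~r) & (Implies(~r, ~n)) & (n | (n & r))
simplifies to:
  n & r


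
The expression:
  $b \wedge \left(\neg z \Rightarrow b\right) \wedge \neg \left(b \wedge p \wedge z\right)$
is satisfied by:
  {b: True, p: False, z: False}
  {b: True, z: True, p: False}
  {b: True, p: True, z: False}


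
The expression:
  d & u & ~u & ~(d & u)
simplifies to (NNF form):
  False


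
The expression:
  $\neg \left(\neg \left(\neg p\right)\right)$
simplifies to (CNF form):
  $\neg p$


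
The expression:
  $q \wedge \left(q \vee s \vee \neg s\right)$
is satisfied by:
  {q: True}


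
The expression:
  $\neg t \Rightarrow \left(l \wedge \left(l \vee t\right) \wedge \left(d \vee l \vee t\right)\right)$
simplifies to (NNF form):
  $l \vee t$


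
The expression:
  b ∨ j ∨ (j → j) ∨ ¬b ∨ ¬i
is always true.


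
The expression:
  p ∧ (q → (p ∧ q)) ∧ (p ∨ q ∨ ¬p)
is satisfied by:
  {p: True}


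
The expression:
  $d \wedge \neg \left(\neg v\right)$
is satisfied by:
  {d: True, v: True}


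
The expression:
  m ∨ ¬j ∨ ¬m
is always true.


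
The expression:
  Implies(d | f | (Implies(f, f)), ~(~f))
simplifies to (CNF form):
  f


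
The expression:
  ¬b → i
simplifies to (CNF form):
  b ∨ i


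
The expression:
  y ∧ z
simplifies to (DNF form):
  y ∧ z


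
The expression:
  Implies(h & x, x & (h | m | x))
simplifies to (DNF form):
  True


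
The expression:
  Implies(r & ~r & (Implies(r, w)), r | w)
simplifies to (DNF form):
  True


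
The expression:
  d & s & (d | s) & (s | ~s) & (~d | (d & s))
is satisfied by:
  {s: True, d: True}


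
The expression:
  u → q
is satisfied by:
  {q: True, u: False}
  {u: False, q: False}
  {u: True, q: True}


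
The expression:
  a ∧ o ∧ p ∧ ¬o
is never true.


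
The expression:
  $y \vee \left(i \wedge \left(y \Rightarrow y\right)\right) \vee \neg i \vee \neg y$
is always true.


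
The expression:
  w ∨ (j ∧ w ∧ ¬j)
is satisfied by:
  {w: True}


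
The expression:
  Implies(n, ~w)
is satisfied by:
  {w: False, n: False}
  {n: True, w: False}
  {w: True, n: False}


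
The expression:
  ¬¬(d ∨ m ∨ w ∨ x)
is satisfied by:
  {x: True, d: True, m: True, w: True}
  {x: True, d: True, m: True, w: False}
  {x: True, d: True, w: True, m: False}
  {x: True, d: True, w: False, m: False}
  {x: True, m: True, w: True, d: False}
  {x: True, m: True, w: False, d: False}
  {x: True, m: False, w: True, d: False}
  {x: True, m: False, w: False, d: False}
  {d: True, m: True, w: True, x: False}
  {d: True, m: True, w: False, x: False}
  {d: True, w: True, m: False, x: False}
  {d: True, w: False, m: False, x: False}
  {m: True, w: True, d: False, x: False}
  {m: True, d: False, w: False, x: False}
  {w: True, d: False, m: False, x: False}


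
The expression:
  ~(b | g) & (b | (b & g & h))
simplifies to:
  False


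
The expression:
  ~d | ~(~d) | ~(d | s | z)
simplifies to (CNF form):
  True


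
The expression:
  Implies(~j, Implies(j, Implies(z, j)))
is always true.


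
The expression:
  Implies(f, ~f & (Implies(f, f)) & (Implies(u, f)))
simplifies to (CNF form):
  ~f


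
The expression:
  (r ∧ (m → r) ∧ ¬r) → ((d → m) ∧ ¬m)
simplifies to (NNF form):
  True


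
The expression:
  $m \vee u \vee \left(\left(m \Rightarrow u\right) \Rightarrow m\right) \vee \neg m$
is always true.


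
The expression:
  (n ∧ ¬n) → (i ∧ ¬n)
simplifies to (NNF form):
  True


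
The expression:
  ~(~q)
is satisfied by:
  {q: True}


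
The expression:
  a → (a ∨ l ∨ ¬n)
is always true.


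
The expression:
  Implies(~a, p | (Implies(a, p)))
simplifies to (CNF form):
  True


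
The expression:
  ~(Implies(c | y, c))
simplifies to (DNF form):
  y & ~c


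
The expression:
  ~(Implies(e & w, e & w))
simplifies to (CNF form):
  False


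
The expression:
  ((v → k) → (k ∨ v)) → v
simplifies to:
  v ∨ ¬k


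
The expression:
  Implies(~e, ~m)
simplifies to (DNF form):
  e | ~m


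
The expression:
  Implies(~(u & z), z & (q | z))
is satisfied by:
  {z: True}


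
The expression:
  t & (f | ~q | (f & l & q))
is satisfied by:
  {t: True, f: True, q: False}
  {t: True, f: False, q: False}
  {t: True, q: True, f: True}


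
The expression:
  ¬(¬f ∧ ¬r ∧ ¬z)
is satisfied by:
  {r: True, z: True, f: True}
  {r: True, z: True, f: False}
  {r: True, f: True, z: False}
  {r: True, f: False, z: False}
  {z: True, f: True, r: False}
  {z: True, f: False, r: False}
  {f: True, z: False, r: False}


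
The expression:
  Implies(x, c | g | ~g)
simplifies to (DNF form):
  True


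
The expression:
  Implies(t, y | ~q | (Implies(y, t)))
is always true.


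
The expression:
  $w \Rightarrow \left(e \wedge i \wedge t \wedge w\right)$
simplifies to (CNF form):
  $\left(e \vee \neg w\right) \wedge \left(i \vee \neg w\right) \wedge \left(t \vee \neg w\right)$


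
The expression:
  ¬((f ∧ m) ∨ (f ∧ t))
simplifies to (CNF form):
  (¬f ∨ ¬m) ∧ (¬f ∨ ¬t)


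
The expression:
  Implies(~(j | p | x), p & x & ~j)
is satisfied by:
  {x: True, p: True, j: True}
  {x: True, p: True, j: False}
  {x: True, j: True, p: False}
  {x: True, j: False, p: False}
  {p: True, j: True, x: False}
  {p: True, j: False, x: False}
  {j: True, p: False, x: False}


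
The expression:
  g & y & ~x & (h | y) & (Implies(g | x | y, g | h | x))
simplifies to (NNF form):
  g & y & ~x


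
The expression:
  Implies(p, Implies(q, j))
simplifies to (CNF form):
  j | ~p | ~q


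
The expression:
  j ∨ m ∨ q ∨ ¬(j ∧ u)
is always true.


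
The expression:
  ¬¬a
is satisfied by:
  {a: True}


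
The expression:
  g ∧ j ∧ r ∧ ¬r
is never true.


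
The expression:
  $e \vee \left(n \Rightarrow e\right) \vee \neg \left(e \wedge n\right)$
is always true.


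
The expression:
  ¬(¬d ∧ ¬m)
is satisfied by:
  {d: True, m: True}
  {d: True, m: False}
  {m: True, d: False}


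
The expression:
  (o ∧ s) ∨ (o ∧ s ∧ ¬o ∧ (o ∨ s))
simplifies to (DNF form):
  o ∧ s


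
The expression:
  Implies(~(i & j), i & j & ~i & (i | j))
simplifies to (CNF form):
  i & j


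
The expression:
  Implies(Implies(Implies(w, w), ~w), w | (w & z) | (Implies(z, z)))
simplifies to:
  True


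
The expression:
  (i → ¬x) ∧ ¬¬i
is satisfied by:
  {i: True, x: False}


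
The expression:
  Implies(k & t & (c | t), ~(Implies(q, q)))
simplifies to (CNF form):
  ~k | ~t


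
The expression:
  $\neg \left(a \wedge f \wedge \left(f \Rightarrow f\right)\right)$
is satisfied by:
  {a: False, f: False}
  {f: True, a: False}
  {a: True, f: False}


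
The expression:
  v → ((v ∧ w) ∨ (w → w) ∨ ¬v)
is always true.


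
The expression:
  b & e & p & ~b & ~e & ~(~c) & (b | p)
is never true.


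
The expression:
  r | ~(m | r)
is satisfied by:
  {r: True, m: False}
  {m: False, r: False}
  {m: True, r: True}


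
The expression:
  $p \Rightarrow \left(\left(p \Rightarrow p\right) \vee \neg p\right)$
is always true.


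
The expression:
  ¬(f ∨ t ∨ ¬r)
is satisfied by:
  {r: True, t: False, f: False}


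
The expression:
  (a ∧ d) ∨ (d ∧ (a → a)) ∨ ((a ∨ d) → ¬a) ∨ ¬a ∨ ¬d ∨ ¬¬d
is always true.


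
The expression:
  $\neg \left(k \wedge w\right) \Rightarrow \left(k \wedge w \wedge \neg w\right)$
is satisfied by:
  {w: True, k: True}


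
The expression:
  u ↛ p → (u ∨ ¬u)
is always true.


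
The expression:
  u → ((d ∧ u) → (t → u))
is always true.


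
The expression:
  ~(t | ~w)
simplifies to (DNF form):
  w & ~t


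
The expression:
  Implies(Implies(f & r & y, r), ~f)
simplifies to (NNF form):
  ~f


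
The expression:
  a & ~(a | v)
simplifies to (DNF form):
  False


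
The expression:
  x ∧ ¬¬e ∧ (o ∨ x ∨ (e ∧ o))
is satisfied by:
  {e: True, x: True}


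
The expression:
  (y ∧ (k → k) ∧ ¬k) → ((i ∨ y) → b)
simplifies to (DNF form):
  b ∨ k ∨ ¬y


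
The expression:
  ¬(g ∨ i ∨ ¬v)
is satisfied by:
  {v: True, i: False, g: False}


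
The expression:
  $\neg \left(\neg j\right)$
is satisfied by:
  {j: True}


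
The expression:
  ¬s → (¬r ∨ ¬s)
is always true.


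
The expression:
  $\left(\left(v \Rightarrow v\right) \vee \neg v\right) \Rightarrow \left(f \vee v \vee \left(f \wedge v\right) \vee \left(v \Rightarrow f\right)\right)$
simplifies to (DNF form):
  $\text{True}$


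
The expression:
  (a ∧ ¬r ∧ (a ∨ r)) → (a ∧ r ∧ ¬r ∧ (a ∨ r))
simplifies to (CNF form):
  r ∨ ¬a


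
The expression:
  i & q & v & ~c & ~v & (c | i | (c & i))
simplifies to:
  False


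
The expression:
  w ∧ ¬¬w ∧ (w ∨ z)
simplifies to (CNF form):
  w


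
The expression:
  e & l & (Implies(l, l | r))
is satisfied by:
  {e: True, l: True}


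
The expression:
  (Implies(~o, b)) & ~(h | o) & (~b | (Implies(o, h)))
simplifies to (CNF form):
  b & ~h & ~o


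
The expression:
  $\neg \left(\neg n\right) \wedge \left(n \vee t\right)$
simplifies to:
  $n$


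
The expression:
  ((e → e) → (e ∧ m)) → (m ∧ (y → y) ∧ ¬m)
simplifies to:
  ¬e ∨ ¬m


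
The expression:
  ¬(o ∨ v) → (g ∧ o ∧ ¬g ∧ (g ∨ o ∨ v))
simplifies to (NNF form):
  o ∨ v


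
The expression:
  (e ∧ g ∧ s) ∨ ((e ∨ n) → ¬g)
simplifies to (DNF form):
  (e ∧ s) ∨ (¬e ∧ ¬n) ∨ ¬g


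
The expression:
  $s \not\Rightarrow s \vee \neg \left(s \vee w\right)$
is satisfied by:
  {w: False, s: False}


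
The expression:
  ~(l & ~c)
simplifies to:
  c | ~l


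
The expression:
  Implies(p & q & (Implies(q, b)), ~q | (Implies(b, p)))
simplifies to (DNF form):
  True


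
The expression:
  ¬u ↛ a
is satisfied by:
  {a: True, u: False}
  {u: False, a: False}
  {u: True, a: True}


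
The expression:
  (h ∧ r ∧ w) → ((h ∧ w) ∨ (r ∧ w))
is always true.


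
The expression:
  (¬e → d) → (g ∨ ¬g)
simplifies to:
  True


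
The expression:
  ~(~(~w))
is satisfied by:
  {w: False}


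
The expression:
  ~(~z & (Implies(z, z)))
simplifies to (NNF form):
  z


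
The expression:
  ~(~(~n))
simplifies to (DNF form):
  ~n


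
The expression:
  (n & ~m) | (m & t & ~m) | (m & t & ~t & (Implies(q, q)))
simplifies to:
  n & ~m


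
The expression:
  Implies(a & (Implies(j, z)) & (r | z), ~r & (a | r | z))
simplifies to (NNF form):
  ~a | ~r | (j & ~z)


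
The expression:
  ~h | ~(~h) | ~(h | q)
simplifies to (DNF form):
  True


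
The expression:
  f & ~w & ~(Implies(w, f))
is never true.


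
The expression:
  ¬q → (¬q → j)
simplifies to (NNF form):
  j ∨ q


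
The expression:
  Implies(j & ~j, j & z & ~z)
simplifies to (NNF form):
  True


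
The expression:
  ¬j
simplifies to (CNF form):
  ¬j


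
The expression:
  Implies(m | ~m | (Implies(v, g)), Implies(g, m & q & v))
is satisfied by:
  {q: True, m: True, v: True, g: False}
  {q: True, m: True, v: False, g: False}
  {q: True, v: True, m: False, g: False}
  {q: True, v: False, m: False, g: False}
  {m: True, v: True, q: False, g: False}
  {m: True, q: False, v: False, g: False}
  {m: False, v: True, q: False, g: False}
  {m: False, q: False, v: False, g: False}
  {q: True, g: True, m: True, v: True}


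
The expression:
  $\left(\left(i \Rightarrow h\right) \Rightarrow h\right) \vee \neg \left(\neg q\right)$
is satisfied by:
  {i: True, q: True, h: True}
  {i: True, q: True, h: False}
  {i: True, h: True, q: False}
  {i: True, h: False, q: False}
  {q: True, h: True, i: False}
  {q: True, h: False, i: False}
  {h: True, q: False, i: False}


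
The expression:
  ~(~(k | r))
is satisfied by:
  {r: True, k: True}
  {r: True, k: False}
  {k: True, r: False}


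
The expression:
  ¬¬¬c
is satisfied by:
  {c: False}


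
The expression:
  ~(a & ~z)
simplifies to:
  z | ~a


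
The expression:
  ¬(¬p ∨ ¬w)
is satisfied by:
  {p: True, w: True}


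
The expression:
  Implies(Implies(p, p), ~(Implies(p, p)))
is never true.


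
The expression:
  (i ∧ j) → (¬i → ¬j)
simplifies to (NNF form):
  True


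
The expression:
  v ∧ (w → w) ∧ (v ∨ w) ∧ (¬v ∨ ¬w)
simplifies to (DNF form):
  v ∧ ¬w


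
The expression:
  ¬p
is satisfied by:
  {p: False}


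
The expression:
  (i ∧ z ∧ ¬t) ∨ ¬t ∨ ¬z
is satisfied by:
  {t: False, z: False}
  {z: True, t: False}
  {t: True, z: False}


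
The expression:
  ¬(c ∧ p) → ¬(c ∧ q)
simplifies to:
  p ∨ ¬c ∨ ¬q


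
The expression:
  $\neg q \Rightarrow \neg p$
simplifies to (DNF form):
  $q \vee \neg p$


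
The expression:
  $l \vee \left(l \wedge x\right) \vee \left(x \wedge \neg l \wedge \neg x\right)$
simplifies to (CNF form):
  $l$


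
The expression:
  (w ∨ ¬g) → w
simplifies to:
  g ∨ w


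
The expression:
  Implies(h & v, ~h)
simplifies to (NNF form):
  ~h | ~v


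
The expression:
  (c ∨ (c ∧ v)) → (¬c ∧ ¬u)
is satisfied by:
  {c: False}


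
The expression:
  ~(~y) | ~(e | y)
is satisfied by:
  {y: True, e: False}
  {e: False, y: False}
  {e: True, y: True}


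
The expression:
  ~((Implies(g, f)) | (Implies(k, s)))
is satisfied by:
  {g: True, k: True, f: False, s: False}


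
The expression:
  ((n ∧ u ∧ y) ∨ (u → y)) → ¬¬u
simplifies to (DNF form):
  u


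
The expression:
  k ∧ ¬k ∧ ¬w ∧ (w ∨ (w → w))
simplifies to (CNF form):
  False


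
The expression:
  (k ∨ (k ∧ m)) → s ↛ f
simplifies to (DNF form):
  (s ∧ ¬f) ∨ ¬k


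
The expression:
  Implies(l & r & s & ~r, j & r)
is always true.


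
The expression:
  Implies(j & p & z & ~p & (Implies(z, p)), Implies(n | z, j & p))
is always true.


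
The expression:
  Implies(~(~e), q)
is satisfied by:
  {q: True, e: False}
  {e: False, q: False}
  {e: True, q: True}


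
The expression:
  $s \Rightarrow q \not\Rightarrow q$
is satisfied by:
  {s: False}


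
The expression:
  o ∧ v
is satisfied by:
  {o: True, v: True}


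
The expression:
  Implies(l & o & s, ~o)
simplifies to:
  ~l | ~o | ~s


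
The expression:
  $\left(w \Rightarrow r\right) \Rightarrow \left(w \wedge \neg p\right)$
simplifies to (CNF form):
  $w \wedge \left(\neg p \vee \neg r\right)$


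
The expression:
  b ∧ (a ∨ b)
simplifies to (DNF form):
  b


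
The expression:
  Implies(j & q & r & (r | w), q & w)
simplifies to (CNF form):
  w | ~j | ~q | ~r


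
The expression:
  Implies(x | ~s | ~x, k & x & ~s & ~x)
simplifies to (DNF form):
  False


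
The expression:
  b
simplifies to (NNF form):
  b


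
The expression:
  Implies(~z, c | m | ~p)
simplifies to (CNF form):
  c | m | z | ~p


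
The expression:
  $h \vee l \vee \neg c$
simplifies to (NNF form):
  $h \vee l \vee \neg c$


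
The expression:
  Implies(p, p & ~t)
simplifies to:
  ~p | ~t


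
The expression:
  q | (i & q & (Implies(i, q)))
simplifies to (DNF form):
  q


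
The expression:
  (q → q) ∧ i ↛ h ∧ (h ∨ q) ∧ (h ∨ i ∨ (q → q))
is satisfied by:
  {i: True, q: True, h: False}


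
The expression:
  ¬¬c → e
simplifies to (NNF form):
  e ∨ ¬c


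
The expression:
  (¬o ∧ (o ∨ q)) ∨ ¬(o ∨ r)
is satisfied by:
  {q: True, o: False, r: False}
  {o: False, r: False, q: False}
  {r: True, q: True, o: False}


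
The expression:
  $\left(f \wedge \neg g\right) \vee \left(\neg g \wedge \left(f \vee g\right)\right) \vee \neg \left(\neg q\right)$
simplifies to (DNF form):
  $q \vee \left(f \wedge \neg g\right)$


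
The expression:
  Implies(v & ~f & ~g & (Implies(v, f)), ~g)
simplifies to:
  True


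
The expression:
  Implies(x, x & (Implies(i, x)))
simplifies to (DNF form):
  True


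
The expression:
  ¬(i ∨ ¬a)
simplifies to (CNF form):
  a ∧ ¬i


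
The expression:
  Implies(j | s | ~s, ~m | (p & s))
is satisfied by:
  {s: True, p: True, m: False}
  {s: True, p: False, m: False}
  {p: True, s: False, m: False}
  {s: False, p: False, m: False}
  {s: True, m: True, p: True}


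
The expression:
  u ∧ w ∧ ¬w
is never true.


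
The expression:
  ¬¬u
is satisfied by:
  {u: True}


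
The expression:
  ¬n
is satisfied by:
  {n: False}


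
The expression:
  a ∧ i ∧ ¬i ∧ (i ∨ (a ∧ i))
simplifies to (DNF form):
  False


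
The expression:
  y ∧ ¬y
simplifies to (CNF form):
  False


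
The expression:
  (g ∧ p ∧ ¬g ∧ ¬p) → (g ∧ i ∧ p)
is always true.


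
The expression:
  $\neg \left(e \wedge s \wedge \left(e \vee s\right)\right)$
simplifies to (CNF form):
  $\neg e \vee \neg s$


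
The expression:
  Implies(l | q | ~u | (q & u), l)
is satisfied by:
  {l: True, u: True, q: False}
  {l: True, q: False, u: False}
  {l: True, u: True, q: True}
  {l: True, q: True, u: False}
  {u: True, q: False, l: False}


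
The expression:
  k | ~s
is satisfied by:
  {k: True, s: False}
  {s: False, k: False}
  {s: True, k: True}


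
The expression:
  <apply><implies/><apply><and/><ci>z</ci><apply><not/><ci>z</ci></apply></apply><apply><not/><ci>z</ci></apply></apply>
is always true.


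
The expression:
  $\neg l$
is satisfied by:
  {l: False}


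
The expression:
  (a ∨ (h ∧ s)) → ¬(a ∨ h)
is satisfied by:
  {s: False, a: False, h: False}
  {h: True, s: False, a: False}
  {s: True, h: False, a: False}


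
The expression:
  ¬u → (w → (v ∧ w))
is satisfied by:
  {v: True, u: True, w: False}
  {v: True, w: False, u: False}
  {u: True, w: False, v: False}
  {u: False, w: False, v: False}
  {v: True, u: True, w: True}
  {v: True, w: True, u: False}
  {u: True, w: True, v: False}


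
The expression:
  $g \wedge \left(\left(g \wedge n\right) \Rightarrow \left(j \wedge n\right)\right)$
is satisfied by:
  {j: True, g: True, n: False}
  {g: True, n: False, j: False}
  {n: True, j: True, g: True}


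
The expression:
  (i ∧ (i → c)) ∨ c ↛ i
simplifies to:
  c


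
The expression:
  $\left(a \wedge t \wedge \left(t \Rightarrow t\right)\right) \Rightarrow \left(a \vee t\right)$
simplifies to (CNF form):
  $\text{True}$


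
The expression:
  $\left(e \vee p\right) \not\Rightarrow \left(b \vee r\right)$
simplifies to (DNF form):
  $\left(e \wedge \neg b \wedge \neg r\right) \vee \left(p \wedge \neg b \wedge \neg r\right)$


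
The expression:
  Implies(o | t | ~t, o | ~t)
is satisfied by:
  {o: True, t: False}
  {t: False, o: False}
  {t: True, o: True}


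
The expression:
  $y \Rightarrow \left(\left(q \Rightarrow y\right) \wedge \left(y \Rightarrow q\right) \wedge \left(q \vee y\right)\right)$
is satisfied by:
  {q: True, y: False}
  {y: False, q: False}
  {y: True, q: True}


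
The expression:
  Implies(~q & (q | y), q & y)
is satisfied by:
  {q: True, y: False}
  {y: False, q: False}
  {y: True, q: True}


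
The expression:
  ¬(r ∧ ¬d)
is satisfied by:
  {d: True, r: False}
  {r: False, d: False}
  {r: True, d: True}


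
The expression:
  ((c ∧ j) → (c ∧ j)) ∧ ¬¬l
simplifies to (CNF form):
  l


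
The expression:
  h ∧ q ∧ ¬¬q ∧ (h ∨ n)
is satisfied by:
  {h: True, q: True}


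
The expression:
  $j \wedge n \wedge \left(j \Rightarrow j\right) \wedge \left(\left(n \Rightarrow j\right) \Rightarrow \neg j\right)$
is never true.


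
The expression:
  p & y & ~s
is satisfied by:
  {p: True, y: True, s: False}


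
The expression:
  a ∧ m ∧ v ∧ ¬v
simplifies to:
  False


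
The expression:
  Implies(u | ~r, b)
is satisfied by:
  {r: True, b: True, u: False}
  {b: True, u: False, r: False}
  {r: True, b: True, u: True}
  {b: True, u: True, r: False}
  {r: True, u: False, b: False}


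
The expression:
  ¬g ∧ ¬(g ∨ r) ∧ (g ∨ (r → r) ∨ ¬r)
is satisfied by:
  {g: False, r: False}


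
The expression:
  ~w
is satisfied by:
  {w: False}


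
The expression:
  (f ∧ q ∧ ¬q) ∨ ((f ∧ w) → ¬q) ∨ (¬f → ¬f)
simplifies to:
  True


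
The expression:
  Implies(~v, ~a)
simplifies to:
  v | ~a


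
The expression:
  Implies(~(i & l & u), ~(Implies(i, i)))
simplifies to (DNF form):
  i & l & u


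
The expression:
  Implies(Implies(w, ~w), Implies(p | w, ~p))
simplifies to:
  w | ~p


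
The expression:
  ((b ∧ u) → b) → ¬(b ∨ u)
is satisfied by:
  {u: False, b: False}


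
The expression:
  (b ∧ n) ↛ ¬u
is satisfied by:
  {u: True, b: True, n: True}


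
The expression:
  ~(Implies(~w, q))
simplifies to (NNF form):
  ~q & ~w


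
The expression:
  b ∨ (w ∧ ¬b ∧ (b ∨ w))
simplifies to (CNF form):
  b ∨ w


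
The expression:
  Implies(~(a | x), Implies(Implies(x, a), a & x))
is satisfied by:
  {a: True, x: True}
  {a: True, x: False}
  {x: True, a: False}


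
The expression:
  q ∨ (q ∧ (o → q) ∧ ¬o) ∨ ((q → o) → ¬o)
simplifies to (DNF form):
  q ∨ ¬o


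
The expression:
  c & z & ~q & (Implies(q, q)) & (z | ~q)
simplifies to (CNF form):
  c & z & ~q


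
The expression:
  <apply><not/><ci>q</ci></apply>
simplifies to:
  <apply><not/><ci>q</ci></apply>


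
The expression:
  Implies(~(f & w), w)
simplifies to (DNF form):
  w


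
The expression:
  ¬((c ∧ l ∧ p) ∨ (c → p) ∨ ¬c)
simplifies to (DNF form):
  c ∧ ¬p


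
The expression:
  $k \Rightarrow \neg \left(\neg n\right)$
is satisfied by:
  {n: True, k: False}
  {k: False, n: False}
  {k: True, n: True}


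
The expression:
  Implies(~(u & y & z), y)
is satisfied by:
  {y: True}


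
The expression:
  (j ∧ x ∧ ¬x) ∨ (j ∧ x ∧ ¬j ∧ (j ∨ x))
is never true.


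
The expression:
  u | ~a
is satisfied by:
  {u: True, a: False}
  {a: False, u: False}
  {a: True, u: True}


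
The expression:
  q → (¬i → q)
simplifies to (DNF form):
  True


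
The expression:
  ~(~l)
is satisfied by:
  {l: True}


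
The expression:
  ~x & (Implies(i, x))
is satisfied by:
  {x: False, i: False}


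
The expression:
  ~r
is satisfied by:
  {r: False}


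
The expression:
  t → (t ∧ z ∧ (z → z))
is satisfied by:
  {z: True, t: False}
  {t: False, z: False}
  {t: True, z: True}


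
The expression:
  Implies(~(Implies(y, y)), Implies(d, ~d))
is always true.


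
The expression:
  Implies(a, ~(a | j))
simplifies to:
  ~a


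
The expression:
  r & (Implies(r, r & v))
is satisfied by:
  {r: True, v: True}


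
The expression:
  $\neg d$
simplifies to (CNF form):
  $\neg d$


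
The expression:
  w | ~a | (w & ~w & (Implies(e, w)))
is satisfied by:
  {w: True, a: False}
  {a: False, w: False}
  {a: True, w: True}


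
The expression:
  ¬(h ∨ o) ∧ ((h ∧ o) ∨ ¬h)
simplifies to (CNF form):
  ¬h ∧ ¬o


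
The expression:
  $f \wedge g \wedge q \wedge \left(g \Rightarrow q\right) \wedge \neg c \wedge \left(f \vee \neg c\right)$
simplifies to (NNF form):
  $f \wedge g \wedge q \wedge \neg c$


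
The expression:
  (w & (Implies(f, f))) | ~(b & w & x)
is always true.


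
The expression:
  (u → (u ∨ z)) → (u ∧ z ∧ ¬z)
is never true.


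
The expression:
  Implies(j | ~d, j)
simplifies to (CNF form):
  d | j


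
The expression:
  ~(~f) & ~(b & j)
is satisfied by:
  {f: True, b: False, j: False}
  {j: True, f: True, b: False}
  {b: True, f: True, j: False}


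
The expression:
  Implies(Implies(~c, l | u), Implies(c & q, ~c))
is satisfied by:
  {c: False, q: False}
  {q: True, c: False}
  {c: True, q: False}


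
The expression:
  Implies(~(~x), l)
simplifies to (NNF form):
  l | ~x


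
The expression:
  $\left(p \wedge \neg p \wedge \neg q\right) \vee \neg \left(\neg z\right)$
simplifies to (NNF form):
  $z$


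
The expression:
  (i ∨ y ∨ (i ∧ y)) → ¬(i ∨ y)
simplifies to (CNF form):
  ¬i ∧ ¬y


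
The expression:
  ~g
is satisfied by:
  {g: False}


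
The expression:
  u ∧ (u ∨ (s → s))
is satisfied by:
  {u: True}


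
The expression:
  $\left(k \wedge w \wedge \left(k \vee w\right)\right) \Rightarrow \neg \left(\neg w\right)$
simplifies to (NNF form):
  $\text{True}$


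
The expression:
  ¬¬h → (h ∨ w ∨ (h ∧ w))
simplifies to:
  True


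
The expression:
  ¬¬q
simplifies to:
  q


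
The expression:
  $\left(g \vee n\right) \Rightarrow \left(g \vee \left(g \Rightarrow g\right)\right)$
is always true.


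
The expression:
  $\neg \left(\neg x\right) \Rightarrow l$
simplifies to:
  $l \vee \neg x$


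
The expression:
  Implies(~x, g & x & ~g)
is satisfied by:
  {x: True}


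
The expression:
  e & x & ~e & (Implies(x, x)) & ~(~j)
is never true.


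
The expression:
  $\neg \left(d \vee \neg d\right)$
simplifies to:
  $\text{False}$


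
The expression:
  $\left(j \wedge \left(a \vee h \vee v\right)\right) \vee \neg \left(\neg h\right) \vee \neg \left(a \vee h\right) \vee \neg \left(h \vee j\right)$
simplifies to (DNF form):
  $\text{True}$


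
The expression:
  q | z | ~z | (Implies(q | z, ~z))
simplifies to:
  True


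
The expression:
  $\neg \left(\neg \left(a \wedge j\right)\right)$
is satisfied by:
  {a: True, j: True}


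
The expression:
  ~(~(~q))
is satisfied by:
  {q: False}


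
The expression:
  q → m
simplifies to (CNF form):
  m ∨ ¬q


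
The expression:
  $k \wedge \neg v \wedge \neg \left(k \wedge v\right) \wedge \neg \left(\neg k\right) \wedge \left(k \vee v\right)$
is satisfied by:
  {k: True, v: False}


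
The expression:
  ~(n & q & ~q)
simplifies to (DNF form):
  True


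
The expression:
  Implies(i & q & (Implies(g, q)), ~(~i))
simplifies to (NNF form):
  True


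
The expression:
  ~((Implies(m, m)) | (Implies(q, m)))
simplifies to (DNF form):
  False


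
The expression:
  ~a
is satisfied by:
  {a: False}


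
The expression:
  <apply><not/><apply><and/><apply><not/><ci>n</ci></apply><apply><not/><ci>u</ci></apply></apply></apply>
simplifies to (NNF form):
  <apply><or/><ci>n</ci><ci>u</ci></apply>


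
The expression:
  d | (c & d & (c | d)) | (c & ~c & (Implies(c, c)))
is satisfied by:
  {d: True}


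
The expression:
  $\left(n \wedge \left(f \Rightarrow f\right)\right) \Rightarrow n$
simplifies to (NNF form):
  $\text{True}$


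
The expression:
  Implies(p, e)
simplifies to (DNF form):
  e | ~p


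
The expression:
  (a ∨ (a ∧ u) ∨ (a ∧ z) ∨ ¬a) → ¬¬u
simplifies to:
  u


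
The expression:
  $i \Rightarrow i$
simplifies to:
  $\text{True}$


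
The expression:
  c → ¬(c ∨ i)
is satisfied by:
  {c: False}


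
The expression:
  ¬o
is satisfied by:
  {o: False}


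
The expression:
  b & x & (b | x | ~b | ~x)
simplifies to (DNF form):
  b & x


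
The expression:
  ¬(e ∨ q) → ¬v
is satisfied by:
  {q: True, e: True, v: False}
  {q: True, v: False, e: False}
  {e: True, v: False, q: False}
  {e: False, v: False, q: False}
  {q: True, e: True, v: True}
  {q: True, v: True, e: False}
  {e: True, v: True, q: False}


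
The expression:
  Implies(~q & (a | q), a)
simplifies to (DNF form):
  True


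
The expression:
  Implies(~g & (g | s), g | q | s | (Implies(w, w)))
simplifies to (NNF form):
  True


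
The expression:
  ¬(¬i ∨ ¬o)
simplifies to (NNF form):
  i ∧ o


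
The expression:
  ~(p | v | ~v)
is never true.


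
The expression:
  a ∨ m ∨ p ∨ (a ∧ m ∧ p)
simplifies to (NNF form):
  a ∨ m ∨ p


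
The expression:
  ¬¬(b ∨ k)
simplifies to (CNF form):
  b ∨ k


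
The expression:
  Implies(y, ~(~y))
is always true.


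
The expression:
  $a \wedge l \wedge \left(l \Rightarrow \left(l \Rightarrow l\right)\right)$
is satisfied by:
  {a: True, l: True}


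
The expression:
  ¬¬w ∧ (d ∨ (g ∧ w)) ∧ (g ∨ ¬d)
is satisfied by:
  {w: True, g: True}


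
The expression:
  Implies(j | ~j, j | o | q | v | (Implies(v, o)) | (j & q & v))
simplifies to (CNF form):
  True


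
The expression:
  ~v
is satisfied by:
  {v: False}


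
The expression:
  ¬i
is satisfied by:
  {i: False}


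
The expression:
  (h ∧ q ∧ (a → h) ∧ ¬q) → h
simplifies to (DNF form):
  True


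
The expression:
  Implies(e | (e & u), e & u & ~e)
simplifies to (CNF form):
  ~e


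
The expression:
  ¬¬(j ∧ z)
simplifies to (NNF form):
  j ∧ z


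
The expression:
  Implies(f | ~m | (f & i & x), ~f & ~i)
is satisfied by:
  {m: True, f: False, i: False}
  {f: False, i: False, m: False}
  {i: True, m: True, f: False}


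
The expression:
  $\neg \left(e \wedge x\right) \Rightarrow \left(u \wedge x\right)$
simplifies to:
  $x \wedge \left(e \vee u\right)$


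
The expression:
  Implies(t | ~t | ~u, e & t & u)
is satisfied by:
  {t: True, e: True, u: True}


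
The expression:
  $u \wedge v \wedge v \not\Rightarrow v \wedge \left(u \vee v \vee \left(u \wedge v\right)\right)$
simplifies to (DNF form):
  $\text{False}$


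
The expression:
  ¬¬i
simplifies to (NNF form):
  i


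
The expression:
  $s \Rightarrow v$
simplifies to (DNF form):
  $v \vee \neg s$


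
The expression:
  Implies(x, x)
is always true.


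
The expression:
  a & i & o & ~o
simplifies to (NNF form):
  False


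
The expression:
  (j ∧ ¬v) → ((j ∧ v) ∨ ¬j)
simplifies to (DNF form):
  v ∨ ¬j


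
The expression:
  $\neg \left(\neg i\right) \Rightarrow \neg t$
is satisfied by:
  {t: False, i: False}
  {i: True, t: False}
  {t: True, i: False}


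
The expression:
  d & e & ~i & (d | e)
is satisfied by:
  {e: True, d: True, i: False}


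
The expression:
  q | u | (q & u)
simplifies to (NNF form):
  q | u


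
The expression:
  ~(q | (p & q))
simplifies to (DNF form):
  ~q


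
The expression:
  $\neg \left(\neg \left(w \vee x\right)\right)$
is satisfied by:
  {x: True, w: True}
  {x: True, w: False}
  {w: True, x: False}


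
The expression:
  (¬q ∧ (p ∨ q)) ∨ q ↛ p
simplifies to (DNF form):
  (p ∧ ¬q) ∨ (q ∧ ¬p)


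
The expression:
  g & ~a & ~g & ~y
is never true.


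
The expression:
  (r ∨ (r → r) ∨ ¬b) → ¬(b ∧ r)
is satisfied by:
  {b: False, r: False}
  {r: True, b: False}
  {b: True, r: False}


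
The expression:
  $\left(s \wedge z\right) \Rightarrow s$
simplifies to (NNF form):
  $\text{True}$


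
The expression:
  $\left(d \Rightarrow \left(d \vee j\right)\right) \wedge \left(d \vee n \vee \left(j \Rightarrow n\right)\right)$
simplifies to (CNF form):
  $d \vee n \vee \neg j$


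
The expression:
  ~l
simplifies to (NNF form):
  ~l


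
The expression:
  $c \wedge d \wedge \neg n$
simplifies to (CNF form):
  $c \wedge d \wedge \neg n$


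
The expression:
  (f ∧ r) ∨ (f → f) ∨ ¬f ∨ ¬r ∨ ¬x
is always true.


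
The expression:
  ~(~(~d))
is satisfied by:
  {d: False}


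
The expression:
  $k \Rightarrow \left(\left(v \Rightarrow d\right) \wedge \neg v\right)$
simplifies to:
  $\neg k \vee \neg v$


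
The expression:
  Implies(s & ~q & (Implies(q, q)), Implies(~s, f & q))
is always true.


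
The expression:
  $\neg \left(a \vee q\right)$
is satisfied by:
  {q: False, a: False}


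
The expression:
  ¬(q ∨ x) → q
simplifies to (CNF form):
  q ∨ x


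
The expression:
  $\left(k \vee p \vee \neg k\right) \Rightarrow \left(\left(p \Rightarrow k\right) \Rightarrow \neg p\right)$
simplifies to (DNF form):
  $\neg k \vee \neg p$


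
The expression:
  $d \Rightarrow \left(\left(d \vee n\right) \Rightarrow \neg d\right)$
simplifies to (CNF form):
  $\neg d$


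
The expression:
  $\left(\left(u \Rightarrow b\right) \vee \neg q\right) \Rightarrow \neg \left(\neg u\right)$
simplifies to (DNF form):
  $u$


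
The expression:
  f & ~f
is never true.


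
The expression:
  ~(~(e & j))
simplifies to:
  e & j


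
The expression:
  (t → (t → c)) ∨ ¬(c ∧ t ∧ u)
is always true.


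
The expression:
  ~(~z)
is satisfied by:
  {z: True}


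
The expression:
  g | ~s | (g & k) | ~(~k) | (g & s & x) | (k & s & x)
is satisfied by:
  {k: True, g: True, s: False}
  {k: True, s: False, g: False}
  {g: True, s: False, k: False}
  {g: False, s: False, k: False}
  {k: True, g: True, s: True}
  {k: True, s: True, g: False}
  {g: True, s: True, k: False}


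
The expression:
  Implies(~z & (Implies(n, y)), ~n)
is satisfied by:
  {z: True, y: False, n: False}
  {y: False, n: False, z: False}
  {n: True, z: True, y: False}
  {n: True, y: False, z: False}
  {z: True, y: True, n: False}
  {y: True, z: False, n: False}
  {n: True, y: True, z: True}


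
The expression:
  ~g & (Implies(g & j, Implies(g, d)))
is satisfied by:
  {g: False}


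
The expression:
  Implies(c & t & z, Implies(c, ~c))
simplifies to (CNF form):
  ~c | ~t | ~z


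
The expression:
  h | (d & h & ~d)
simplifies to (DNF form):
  h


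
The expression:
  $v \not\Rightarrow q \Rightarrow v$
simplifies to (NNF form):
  $\text{True}$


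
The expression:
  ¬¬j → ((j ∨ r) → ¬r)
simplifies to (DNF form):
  ¬j ∨ ¬r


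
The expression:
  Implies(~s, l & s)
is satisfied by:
  {s: True}


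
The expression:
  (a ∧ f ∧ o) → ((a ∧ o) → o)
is always true.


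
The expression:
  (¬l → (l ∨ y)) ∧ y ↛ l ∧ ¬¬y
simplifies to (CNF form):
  y ∧ ¬l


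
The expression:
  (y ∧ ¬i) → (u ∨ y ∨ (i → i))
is always true.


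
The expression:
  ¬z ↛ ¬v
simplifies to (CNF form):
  v ∧ ¬z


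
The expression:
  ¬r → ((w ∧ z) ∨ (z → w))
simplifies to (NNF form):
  r ∨ w ∨ ¬z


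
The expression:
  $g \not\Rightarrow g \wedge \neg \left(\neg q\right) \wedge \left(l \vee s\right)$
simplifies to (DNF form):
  $\text{False}$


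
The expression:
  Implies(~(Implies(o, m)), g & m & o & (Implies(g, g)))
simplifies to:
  m | ~o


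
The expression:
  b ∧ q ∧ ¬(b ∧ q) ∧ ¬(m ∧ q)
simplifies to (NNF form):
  False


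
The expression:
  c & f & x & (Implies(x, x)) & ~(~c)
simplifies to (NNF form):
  c & f & x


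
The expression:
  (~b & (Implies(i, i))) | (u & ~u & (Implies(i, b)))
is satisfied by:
  {b: False}


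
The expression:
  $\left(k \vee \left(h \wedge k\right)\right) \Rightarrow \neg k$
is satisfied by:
  {k: False}


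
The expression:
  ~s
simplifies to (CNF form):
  ~s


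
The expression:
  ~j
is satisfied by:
  {j: False}


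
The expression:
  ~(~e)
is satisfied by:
  {e: True}


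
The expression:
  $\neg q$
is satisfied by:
  {q: False}


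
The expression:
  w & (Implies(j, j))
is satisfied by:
  {w: True}


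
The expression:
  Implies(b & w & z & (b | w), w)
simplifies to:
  True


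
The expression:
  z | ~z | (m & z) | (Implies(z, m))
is always true.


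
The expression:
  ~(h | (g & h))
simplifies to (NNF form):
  ~h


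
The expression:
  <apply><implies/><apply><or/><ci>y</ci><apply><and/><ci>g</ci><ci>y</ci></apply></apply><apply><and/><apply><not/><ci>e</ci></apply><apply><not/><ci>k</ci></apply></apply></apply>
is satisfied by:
  {e: False, y: False, k: False}
  {k: True, e: False, y: False}
  {e: True, k: False, y: False}
  {k: True, e: True, y: False}
  {y: True, k: False, e: False}


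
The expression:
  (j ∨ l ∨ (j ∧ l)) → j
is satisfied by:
  {j: True, l: False}
  {l: False, j: False}
  {l: True, j: True}


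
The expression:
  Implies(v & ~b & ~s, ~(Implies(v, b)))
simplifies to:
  True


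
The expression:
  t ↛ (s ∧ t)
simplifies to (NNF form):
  t ∧ ¬s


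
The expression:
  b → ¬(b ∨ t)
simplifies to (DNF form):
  ¬b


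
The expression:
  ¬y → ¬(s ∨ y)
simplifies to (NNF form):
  y ∨ ¬s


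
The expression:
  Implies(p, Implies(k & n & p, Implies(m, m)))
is always true.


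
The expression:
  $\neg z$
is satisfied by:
  {z: False}


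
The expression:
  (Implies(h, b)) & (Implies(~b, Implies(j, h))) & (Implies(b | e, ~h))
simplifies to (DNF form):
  (b & ~h) | (~h & ~j)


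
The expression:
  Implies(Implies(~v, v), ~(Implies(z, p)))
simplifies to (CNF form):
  (z | ~v) & (~p | ~v)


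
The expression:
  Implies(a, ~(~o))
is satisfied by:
  {o: True, a: False}
  {a: False, o: False}
  {a: True, o: True}
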